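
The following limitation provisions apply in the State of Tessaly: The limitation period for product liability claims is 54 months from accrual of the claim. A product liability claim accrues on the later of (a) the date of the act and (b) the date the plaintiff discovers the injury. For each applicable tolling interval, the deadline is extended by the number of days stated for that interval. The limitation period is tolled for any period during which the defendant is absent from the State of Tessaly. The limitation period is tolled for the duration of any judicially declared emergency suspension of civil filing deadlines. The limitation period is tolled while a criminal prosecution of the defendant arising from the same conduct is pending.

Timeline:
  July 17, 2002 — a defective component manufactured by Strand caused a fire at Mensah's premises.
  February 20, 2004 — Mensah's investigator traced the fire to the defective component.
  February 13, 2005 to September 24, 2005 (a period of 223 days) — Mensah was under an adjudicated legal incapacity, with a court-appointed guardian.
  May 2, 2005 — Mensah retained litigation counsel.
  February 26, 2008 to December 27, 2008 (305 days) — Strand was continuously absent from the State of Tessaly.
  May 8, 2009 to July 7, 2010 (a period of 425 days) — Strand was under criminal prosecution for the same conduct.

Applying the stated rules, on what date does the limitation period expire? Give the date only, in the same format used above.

The claim accrued on February 20, 2004 — the later of the July 17, 2002 act and the February 20, 2004 discovery.
Adding the 54 months base period to February 20, 2004 gives a deadline of August 20, 2008, before any tolling.
The defendant's absence from the jurisdiction from February 26, 2008 to December 27, 2008 tolled the period for 305 days, extending the deadline to June 21, 2009.
Because the pending criminal prosecution ran from May 8, 2009 to July 7, 2010, the deadline is extended by 425 days to August 20, 2010.
No stated provision tolls the period for the plaintiff's incapacity, so the interval from February 13, 2005 to September 24, 2005 has no effect on the deadline.
The other events in the timeline have no effect on the limitation period under the stated rules.

August 20, 2010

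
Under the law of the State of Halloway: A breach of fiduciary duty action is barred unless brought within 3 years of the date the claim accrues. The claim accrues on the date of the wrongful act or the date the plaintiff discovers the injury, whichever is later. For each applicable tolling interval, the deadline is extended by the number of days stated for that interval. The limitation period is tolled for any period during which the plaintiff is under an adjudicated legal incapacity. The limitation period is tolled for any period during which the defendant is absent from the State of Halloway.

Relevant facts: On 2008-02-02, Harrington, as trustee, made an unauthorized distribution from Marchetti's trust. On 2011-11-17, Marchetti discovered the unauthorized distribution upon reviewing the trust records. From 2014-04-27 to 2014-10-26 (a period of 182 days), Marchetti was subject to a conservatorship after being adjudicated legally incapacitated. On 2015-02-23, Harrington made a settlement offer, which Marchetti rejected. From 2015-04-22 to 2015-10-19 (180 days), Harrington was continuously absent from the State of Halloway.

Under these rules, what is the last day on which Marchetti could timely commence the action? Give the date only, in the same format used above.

2015-11-14

Because discovery on 2011-11-17 post-dates the 2008-02-02 act, accrual under the later-of rule falls on 2011-11-17.
Adding the 3 years base period to 2011-11-17 gives a deadline of 2014-11-17, before any tolling.
The period was tolled for 182 days by the plaintiff's legal incapacity (2014-04-27 to 2014-10-26), pushing the deadline to 2015-05-18.
The period was tolled for 180 days by the defendant's absence from the jurisdiction (2015-04-22 to 2015-10-19), pushing the deadline to 2015-11-14.
The other events in the timeline have no effect on the limitation period under the stated rules.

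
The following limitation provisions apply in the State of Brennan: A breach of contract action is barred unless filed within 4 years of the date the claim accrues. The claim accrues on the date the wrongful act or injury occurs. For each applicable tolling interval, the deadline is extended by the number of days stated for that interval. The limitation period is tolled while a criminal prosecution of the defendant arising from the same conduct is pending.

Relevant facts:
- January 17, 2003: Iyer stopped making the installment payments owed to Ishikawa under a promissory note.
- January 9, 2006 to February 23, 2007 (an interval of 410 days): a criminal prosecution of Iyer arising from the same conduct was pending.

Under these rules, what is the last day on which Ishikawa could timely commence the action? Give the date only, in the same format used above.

The claim accrued on January 17, 2003, when the wrongful act occurred.
4 years from January 17, 2003 is January 17, 2007.
The pending criminal prosecution from January 9, 2006 to February 23, 2007 tolled the period for 410 days, extending the deadline to March 2, 2008.

March 2, 2008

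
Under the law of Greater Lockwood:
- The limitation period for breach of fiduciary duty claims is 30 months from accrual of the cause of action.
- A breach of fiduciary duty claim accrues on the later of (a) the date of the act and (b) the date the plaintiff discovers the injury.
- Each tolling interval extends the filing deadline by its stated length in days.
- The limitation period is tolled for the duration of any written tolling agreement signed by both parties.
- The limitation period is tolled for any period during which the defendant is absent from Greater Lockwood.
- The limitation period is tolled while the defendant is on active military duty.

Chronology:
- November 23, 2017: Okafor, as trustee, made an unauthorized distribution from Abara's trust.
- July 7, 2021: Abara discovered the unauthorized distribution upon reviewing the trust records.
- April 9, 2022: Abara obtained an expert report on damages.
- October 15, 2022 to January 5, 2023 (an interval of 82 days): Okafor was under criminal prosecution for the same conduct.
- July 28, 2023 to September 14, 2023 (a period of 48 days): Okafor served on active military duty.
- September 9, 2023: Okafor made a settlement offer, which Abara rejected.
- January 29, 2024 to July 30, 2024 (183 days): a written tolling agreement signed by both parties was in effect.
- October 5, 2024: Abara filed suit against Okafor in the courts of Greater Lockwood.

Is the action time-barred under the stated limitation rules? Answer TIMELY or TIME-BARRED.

Taking the later of the act (November 23, 2017) and discovery (July 7, 2021), the claim accrued on July 7, 2021.
30 months from July 7, 2021 is January 7, 2024.
The period was tolled for 48 days by the defendant's active military service (July 28, 2023 to September 14, 2023), pushing the deadline to February 24, 2024.
The written tolling agreement from January 29, 2024 to July 30, 2024 tolled the period for 183 days, extending the deadline to August 25, 2024.
No stated provision tolls the period for a criminal prosecution, so the interval from October 15, 2022 to January 5, 2023 has no effect on the deadline.
The other events in the timeline have no effect on the limitation period under the stated rules.
Filing on October 5, 2024 missed the August 25, 2024 deadline — the action is time-barred.

TIME-BARRED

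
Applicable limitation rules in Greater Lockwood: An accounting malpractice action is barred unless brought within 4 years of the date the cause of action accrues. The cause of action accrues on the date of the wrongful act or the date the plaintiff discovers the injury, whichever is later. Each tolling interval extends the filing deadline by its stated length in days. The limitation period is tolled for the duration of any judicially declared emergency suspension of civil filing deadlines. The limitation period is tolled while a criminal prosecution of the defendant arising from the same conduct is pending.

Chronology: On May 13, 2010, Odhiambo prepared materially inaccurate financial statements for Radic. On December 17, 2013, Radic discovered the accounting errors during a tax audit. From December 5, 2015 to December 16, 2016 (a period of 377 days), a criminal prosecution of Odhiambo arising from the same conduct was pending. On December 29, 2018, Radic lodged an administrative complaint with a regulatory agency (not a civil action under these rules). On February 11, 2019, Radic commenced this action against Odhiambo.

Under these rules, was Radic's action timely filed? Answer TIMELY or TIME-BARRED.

TIME-BARRED

Taking the later of the act (May 13, 2010) and discovery (December 17, 2013), the claim accrued on December 17, 2013.
The untolled deadline — 4 years after December 17, 2013 — is December 17, 2017.
Because the pending criminal prosecution ran from December 5, 2015 to December 16, 2016, the deadline is extended by 377 days to December 29, 2018.
Nothing else in the chronology tolls or restarts the period.
Radic filed on February 11, 2019, after the December 29, 2018 deadline, so the action is time-barred.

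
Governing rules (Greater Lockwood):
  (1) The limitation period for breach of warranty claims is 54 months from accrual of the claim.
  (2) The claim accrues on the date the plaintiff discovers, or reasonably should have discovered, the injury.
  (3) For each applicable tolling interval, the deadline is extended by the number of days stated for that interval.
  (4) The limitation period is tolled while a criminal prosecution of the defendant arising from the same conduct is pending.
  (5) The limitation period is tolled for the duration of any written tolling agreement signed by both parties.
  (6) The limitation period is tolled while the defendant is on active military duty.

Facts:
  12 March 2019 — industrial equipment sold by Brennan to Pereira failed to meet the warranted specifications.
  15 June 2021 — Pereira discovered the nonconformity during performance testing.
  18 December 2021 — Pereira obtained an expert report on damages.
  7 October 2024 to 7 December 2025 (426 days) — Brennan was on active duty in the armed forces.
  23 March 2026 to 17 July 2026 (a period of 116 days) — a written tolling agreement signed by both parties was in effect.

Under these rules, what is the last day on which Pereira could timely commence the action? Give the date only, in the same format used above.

Under the discovery rule, the claim accrued on 15 June 2021, when Pereira discovered the injury — not on the 12 March 2019 date of the underlying act.
54 months from 15 June 2021 is 15 December 2025.
Because the defendant's active military service ran from 7 October 2024 to 7 December 2025, the deadline is extended by 426 days to 14 February 2027.
Because the written tolling agreement ran from 23 March 2026 to 17 July 2026, the deadline is extended by 116 days to 10 June 2027.
None of the other events listed affects the running of the period under the stated rules.

10 June 2027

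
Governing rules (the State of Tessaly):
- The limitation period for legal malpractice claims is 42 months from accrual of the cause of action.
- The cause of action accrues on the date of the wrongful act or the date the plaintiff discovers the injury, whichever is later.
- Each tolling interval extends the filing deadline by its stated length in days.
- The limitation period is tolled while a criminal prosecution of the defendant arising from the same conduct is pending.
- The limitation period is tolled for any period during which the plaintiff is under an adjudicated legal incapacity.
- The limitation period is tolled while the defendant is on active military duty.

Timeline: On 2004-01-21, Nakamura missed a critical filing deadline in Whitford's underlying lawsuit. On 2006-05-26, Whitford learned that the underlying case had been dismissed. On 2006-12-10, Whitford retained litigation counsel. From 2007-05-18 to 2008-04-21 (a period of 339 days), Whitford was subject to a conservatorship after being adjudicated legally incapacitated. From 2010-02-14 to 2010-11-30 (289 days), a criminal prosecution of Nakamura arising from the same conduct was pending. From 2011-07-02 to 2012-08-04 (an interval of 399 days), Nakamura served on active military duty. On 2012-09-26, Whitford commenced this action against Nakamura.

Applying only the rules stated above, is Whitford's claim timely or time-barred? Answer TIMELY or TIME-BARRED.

TIME-BARRED

Taking the later of the act (2004-01-21) and discovery (2006-05-26), the claim accrued on 2006-05-26.
The untolled deadline — 42 months after 2006-05-26 — is 2009-11-26.
The period was tolled for 339 days by the plaintiff's legal incapacity (2007-05-18 to 2008-04-21), pushing the deadline to 2010-10-31.
Because the pending criminal prosecution ran from 2010-02-14 to 2010-11-30, the deadline is extended by 289 days to 2011-08-16.
The defendant's active military service from 2011-07-02 to 2012-08-04 tolled the period for 399 days, extending the deadline to 2012-09-18.
The other events in the timeline have no effect on the limitation period under the stated rules.
The 2012-09-26 filing falls after the 2012-09-18 deadline; the claim is time-barred.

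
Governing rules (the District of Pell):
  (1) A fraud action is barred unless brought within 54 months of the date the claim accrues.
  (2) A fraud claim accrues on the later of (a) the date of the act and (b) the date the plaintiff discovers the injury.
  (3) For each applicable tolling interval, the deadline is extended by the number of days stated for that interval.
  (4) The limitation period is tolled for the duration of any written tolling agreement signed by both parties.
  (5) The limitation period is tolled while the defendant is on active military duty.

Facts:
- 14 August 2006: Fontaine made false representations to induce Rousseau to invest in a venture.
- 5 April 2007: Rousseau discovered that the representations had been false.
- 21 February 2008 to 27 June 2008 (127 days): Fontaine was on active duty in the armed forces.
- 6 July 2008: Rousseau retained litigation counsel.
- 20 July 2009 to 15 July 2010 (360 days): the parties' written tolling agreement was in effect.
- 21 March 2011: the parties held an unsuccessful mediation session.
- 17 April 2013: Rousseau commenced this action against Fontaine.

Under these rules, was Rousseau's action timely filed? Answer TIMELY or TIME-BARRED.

TIME-BARRED

The claim accrued on 5 April 2007 — the later of the 14 August 2006 act and the 5 April 2007 discovery.
54 months from 5 April 2007 is 5 October 2011.
The period was tolled for 127 days by the defendant's active military service (21 February 2008 to 27 June 2008), pushing the deadline to 9 February 2012.
The written tolling agreement from 20 July 2009 to 15 July 2010 tolled the period for 360 days, extending the deadline to 3 February 2013.
The other events in the timeline have no effect on the limitation period under the stated rules.
The 17 April 2013 filing falls after the 3 February 2013 deadline; the claim is time-barred.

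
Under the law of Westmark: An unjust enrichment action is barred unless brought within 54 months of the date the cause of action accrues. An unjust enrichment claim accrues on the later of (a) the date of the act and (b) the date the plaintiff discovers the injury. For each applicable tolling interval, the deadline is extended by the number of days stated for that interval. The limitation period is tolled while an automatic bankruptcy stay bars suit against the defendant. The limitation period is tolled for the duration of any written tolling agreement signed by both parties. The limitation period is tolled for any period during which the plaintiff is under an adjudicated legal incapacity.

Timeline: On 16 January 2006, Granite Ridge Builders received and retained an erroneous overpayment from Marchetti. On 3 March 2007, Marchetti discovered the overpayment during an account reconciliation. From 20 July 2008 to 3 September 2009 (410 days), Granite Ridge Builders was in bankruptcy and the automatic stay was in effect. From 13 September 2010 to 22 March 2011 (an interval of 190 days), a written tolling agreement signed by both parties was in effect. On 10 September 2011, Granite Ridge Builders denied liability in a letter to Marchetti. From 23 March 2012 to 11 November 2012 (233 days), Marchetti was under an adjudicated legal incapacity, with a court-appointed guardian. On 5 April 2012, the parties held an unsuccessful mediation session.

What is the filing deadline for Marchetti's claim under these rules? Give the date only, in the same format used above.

14 December 2013

The claim accrued on 3 March 2007 — the later of the 16 January 2006 act and the 3 March 2007 discovery.
Adding the 54 months base period to 3 March 2007 gives a deadline of 3 September 2011, before any tolling.
The period was tolled for 410 days by the automatic bankruptcy stay (20 July 2008 to 3 September 2009), pushing the deadline to 17 October 2012.
Because the written tolling agreement ran from 13 September 2010 to 22 March 2011, the deadline is extended by 190 days to 25 April 2013.
Because the plaintiff's legal incapacity ran from 23 March 2012 to 11 November 2012, the deadline is extended by 233 days to 14 December 2013.
The other events in the timeline have no effect on the limitation period under the stated rules.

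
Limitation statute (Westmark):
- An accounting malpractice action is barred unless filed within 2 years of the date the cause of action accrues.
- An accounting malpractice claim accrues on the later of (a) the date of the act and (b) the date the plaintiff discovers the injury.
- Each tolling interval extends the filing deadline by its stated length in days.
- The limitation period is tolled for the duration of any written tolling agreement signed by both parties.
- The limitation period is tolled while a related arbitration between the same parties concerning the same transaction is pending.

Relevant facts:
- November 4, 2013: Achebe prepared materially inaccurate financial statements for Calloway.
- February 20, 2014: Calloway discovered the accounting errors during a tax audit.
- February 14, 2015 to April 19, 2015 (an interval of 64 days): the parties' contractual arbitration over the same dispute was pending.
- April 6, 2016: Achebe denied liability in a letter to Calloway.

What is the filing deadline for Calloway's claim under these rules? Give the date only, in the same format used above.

April 24, 2016

The claim accrued on February 20, 2014 — the later of the November 4, 2013 act and the February 20, 2014 discovery.
Adding the 2 years base period to February 20, 2014 gives a deadline of February 20, 2016, before any tolling.
The period was tolled for 64 days by the pending related arbitration (February 14, 2015 to April 19, 2015), pushing the deadline to April 24, 2016.
The other events in the timeline have no effect on the limitation period under the stated rules.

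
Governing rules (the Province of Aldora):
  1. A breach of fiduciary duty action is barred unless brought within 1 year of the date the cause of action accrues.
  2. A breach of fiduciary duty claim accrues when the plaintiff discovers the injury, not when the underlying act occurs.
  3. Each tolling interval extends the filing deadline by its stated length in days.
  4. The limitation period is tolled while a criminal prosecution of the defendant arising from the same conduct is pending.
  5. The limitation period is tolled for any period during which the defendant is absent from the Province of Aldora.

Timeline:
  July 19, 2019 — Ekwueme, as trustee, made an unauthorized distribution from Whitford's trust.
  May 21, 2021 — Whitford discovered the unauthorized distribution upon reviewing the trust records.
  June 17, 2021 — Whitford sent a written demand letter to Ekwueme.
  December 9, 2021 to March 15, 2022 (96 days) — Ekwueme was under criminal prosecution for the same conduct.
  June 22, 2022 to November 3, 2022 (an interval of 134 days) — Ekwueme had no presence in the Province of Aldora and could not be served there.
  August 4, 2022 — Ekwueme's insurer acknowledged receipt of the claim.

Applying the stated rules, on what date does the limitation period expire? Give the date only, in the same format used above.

January 6, 2023

Accrual is tied to discovery, so the period began on May 21, 2021 rather than on July 19, 2019 when the act occurred.
The untolled deadline — 1 year after May 21, 2021 — is May 21, 2022.
The period was tolled for 96 days by the pending criminal prosecution (December 9, 2021 to March 15, 2022), pushing the deadline to August 25, 2022.
The defendant's absence from the jurisdiction from June 22, 2022 to November 3, 2022 tolled the period for 134 days, extending the deadline to January 6, 2023.
Nothing else in the chronology tolls or restarts the period.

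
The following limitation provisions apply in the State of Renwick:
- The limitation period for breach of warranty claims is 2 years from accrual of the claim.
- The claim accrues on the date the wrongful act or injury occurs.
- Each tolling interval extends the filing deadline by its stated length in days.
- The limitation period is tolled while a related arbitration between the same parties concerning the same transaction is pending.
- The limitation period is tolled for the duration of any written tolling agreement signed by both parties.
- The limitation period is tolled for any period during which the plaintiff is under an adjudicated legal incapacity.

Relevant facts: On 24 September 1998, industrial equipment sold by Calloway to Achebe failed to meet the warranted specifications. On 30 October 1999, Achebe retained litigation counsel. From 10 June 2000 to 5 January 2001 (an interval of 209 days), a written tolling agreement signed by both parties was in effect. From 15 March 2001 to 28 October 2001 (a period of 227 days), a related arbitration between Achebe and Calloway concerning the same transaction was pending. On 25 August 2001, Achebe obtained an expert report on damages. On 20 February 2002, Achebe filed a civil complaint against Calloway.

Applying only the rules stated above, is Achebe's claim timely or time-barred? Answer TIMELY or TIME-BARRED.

TIME-BARRED

The claim accrued on 24 September 1998, the date of the act.
The untolled deadline — 2 years after 24 September 1998 — is 24 September 2000.
The written tolling agreement from 10 June 2000 to 5 January 2001 tolled the period for 209 days, extending the deadline to 21 April 2001.
The period was tolled for 227 days by the pending related arbitration (15 March 2001 to 28 October 2001), pushing the deadline to 4 December 2001.
The other events in the timeline have no effect on the limitation period under the stated rules.
Achebe filed on 20 February 2002, after the 4 December 2001 deadline, so the action is time-barred.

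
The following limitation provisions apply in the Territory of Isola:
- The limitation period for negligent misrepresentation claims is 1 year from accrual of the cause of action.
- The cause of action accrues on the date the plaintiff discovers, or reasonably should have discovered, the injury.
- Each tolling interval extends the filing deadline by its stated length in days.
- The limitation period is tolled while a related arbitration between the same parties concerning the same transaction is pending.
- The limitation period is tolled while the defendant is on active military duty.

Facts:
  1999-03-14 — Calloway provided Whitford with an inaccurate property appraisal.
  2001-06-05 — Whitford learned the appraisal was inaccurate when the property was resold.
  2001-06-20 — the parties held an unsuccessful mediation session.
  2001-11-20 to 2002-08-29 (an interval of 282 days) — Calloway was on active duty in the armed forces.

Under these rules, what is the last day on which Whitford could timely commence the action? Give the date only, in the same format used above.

2003-03-14

Under the discovery rule, the claim accrued on 2001-06-05, when Whitford discovered the injury — not on the 1999-03-14 date of the underlying act.
Adding the 1 year base period to 2001-06-05 gives a deadline of 2002-06-05, before any tolling.
Because the defendant's active military service ran from 2001-11-20 to 2002-08-29, the deadline is extended by 282 days to 2003-03-14.
The other events in the timeline have no effect on the limitation period under the stated rules.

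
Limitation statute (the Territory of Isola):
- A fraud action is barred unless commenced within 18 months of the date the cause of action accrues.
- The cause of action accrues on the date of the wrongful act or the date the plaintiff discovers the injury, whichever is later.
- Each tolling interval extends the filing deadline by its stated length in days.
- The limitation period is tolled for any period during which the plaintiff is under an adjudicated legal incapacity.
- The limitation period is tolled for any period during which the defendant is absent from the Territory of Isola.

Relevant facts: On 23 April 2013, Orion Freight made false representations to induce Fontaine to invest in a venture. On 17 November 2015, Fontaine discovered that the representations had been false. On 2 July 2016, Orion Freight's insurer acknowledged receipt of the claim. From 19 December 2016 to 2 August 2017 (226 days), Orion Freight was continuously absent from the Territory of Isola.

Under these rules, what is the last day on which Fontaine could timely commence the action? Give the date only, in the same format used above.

29 December 2017

The claim accrued on 17 November 2015 — the later of the 23 April 2013 act and the 17 November 2015 discovery.
The untolled deadline — 18 months after 17 November 2015 — is 17 May 2017.
The period was tolled for 226 days by the defendant's absence from the jurisdiction (19 December 2016 to 2 August 2017), pushing the deadline to 29 December 2017.
Nothing else in the chronology tolls or restarts the period.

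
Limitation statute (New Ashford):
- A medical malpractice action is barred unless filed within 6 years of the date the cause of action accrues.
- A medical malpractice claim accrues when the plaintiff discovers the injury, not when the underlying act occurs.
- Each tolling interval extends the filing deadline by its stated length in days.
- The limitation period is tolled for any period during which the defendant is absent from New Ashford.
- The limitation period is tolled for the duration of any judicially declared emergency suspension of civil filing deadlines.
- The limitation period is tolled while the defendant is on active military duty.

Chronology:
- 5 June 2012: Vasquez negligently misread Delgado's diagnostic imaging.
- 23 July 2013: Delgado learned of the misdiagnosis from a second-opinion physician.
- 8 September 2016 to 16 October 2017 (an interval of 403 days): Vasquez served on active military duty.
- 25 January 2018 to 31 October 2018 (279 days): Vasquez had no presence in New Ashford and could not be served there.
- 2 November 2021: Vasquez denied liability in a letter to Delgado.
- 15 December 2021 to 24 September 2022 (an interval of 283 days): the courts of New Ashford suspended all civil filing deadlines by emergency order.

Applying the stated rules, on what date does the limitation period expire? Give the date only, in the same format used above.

4 June 2021

Under the discovery rule, the claim accrued on 23 July 2013, when Delgado discovered the injury — not on the 5 June 2012 date of the underlying act.
Adding the 6 years base period to 23 July 2013 gives a deadline of 23 July 2019, before any tolling.
The period was tolled for 403 days by the defendant's active military service (8 September 2016 to 16 October 2017), pushing the deadline to 29 August 2020.
Because the defendant's absence from the jurisdiction ran from 25 January 2018 to 31 October 2018, the deadline is extended by 279 days to 4 June 2021.
The emergency suspension of filing deadlines starting 15 December 2021 came too late — the period had run on 4 June 2021 — and so does not extend the deadline.
None of the other events listed affects the running of the period under the stated rules.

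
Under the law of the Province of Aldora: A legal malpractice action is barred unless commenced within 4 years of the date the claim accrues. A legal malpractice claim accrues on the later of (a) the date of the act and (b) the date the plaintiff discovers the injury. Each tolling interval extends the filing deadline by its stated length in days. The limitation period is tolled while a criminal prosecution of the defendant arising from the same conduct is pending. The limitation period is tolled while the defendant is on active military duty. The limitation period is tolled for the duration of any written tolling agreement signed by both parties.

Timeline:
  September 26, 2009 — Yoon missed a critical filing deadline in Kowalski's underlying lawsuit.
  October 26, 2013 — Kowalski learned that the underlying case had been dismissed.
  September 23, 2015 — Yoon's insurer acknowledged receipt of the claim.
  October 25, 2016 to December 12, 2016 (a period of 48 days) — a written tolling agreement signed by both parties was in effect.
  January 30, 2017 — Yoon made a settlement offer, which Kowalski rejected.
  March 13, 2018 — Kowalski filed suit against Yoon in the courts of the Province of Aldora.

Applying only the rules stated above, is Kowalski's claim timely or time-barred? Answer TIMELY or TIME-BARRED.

Because discovery on October 26, 2013 post-dates the September 26, 2009 act, accrual under the later-of rule falls on October 26, 2013.
The untolled deadline — 4 years after October 26, 2013 — is October 26, 2017.
Because the written tolling agreement ran from October 25, 2016 to December 12, 2016, the deadline is extended by 48 days to December 13, 2017.
The other events in the timeline have no effect on the limitation period under the stated rules.
The March 13, 2018 filing falls after the December 13, 2017 deadline; the claim is time-barred.

TIME-BARRED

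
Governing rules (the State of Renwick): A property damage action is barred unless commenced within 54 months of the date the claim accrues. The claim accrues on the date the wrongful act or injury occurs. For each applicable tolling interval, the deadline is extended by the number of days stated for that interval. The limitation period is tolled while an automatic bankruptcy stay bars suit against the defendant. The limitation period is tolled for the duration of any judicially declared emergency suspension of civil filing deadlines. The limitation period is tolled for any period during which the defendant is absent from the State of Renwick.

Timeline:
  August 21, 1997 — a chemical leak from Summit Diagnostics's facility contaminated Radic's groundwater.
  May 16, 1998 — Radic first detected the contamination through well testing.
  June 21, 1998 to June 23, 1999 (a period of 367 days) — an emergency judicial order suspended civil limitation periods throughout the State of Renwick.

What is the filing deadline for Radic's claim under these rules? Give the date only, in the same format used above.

Accrual is governed by the date of the act, so the period began to run on August 21, 1997; the later discovery on May 16, 1998 is irrelevant under the stated rule.
54 months from August 21, 1997 is February 21, 2002.
Because the emergency suspension of filing deadlines ran from June 21, 1998 to June 23, 1999, the deadline is extended by 367 days to February 23, 2003.

February 23, 2003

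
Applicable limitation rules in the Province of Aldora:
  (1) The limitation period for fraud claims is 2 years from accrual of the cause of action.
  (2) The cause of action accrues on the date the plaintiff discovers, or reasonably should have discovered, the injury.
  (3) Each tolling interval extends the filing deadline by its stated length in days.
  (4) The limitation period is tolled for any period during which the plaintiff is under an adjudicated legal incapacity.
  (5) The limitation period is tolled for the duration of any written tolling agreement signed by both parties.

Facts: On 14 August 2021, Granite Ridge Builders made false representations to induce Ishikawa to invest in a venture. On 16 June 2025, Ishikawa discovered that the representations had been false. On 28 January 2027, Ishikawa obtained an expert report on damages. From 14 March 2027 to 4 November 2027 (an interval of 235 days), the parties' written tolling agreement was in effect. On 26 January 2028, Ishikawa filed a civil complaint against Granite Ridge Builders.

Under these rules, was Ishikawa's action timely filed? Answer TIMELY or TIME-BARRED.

Under the discovery rule, the claim accrued on 16 June 2025, when Ishikawa discovered the injury — not on the 14 August 2021 date of the underlying act.
2 years from 16 June 2025 is 16 June 2027.
The written tolling agreement from 14 March 2027 to 4 November 2027 tolled the period for 235 days, extending the deadline to 6 February 2028.
The other events in the timeline have no effect on the limitation period under the stated rules.
Filing on 26 January 2028 beat the 6 February 2028 deadline — the action is timely.

TIMELY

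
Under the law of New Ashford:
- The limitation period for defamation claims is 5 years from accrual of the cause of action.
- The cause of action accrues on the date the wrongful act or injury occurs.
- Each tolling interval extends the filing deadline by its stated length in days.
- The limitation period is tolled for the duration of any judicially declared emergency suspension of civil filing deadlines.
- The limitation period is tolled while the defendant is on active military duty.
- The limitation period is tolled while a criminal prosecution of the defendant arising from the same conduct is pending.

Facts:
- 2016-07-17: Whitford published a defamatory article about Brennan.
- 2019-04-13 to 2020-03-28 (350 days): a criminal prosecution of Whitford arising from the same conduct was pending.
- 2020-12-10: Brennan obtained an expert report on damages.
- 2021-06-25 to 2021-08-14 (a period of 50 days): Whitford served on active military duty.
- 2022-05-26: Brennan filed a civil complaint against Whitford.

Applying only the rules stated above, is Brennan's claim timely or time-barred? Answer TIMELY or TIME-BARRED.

The claim accrued on 2016-07-17, when the wrongful act occurred.
The untolled deadline — 5 years after 2016-07-17 — is 2021-07-17.
Because the pending criminal prosecution ran from 2019-04-13 to 2020-03-28, the deadline is extended by 350 days to 2022-07-02.
Because the defendant's active military service ran from 2021-06-25 to 2021-08-14, the deadline is extended by 50 days to 2022-08-21.
Nothing else in the chronology tolls or restarts the period.
The 2022-05-26 filing precedes the 2022-08-21 deadline; the claim is timely.

TIMELY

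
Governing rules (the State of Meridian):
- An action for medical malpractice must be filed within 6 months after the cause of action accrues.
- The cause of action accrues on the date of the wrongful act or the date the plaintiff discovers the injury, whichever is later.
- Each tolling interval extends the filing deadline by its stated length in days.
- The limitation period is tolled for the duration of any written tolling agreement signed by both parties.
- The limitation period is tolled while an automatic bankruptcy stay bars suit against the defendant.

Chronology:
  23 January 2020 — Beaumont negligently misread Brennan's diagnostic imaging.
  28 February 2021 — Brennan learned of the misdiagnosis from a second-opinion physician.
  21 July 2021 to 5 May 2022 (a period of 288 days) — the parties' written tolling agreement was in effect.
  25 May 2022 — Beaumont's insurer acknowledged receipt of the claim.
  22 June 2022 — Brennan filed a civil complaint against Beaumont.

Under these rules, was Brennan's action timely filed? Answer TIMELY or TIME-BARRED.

Because discovery on 28 February 2021 post-dates the 23 January 2020 act, accrual under the later-of rule falls on 28 February 2021.
The untolled deadline — 6 months after 28 February 2021 — is 28 August 2021.
Because the written tolling agreement ran from 21 July 2021 to 5 May 2022, the deadline is extended by 288 days to 12 June 2022.
None of the other events listed affects the running of the period under the stated rules.
Filing on 22 June 2022 missed the 12 June 2022 deadline — the action is time-barred.

TIME-BARRED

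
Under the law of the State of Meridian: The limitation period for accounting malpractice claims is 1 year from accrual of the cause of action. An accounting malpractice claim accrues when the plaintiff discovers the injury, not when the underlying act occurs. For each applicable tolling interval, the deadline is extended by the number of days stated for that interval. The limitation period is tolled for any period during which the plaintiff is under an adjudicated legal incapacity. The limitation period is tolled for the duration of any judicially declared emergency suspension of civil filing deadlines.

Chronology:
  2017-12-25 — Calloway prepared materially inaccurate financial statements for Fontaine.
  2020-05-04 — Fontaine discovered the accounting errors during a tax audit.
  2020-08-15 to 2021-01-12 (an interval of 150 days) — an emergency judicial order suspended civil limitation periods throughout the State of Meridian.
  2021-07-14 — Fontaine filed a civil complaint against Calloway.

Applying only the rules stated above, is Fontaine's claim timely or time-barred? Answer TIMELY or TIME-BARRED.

Accrual is tied to discovery, so the period began on 2020-05-04 rather than on 2017-12-25 when the act occurred.
Adding the 1 year base period to 2020-05-04 gives a deadline of 2021-05-04, before any tolling.
The emergency suspension of filing deadlines from 2020-08-15 to 2021-01-12 tolled the period for 150 days, extending the deadline to 2021-10-01.
Filing on 2021-07-14 beat the 2021-10-01 deadline — the action is timely.

TIMELY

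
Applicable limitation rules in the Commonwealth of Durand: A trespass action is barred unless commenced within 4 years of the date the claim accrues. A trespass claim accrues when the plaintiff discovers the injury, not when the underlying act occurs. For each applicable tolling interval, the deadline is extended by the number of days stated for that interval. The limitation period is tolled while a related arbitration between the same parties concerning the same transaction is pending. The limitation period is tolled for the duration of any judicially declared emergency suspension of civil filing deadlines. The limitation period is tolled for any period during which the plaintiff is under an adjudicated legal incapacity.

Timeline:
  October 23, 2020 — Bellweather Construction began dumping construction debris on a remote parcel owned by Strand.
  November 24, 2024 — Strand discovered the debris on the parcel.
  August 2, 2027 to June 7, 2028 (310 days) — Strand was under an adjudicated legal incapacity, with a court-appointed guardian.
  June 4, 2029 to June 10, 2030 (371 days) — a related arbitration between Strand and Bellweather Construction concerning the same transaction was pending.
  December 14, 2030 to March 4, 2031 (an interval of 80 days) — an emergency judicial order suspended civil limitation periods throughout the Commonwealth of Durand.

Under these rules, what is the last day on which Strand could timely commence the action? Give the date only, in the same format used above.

October 6, 2030

Accrual is tied to discovery, so the period began on November 24, 2024 rather than on October 23, 2020 when the act occurred.
4 years from November 24, 2024 is November 24, 2028.
Because the plaintiff's legal incapacity ran from August 2, 2027 to June 7, 2028, the deadline is extended by 310 days to September 30, 2029.
The pending related arbitration from June 4, 2029 to June 10, 2030 tolled the period for 371 days, extending the deadline to October 6, 2030.
By the time the emergency suspension of filing deadlines began on December 14, 2030, the limitation period had already expired on October 6, 2030; that interval cannot revive it.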